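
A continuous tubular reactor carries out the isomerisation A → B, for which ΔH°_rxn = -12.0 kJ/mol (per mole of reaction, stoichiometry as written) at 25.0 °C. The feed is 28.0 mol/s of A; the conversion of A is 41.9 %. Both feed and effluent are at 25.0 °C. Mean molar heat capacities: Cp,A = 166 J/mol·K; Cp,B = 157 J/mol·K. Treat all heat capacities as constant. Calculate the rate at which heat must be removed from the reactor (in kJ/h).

Extent of reaction ξ = 0.419 × 28.0 = 11.732 mol/s
Reaction term: ξ·ΔH°_rxn = 11.732 × -12.0 = -140.78 kJ/s
Q = ΔH = -140.78 kJ/s = -140.78 kW
Heat removed = 506820 kJ/h

Q_out = 507000 kJ/h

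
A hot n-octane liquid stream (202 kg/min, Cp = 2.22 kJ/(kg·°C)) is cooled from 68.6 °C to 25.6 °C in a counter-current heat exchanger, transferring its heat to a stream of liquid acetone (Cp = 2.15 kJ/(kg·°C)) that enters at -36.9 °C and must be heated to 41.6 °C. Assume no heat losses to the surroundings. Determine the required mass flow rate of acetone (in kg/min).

ṁ_c = 114 kg/min

Heat released by hot stream: Q = 202 × 2.22 × (68.6 − 25.6) = 19283 kJ/min
Energy balance on cold side (adiabatic exchanger): Q = ṁ_c·Cp_c·(T_c,out − T_c,in)
ṁ_c = 19283 / [2.15 × (41.6 − -36.9)] = 114.25 kg/min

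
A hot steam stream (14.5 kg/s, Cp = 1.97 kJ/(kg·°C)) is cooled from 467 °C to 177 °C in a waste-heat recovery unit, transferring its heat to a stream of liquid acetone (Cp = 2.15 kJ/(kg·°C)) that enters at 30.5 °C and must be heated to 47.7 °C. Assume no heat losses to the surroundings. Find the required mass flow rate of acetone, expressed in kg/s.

Heat released by hot stream: Q = 14.5 × 1.97 × (467 − 177) = 8283.9 kJ/s
Energy balance on cold side (adiabatic exchanger): Q = ṁ_c·Cp_c·(T_c,out − T_c,in)
ṁ_c = 8283.9 / [2.15 × (47.7 − 30.5)] = 224.01 kg/s

ṁ_c = 224 kg/s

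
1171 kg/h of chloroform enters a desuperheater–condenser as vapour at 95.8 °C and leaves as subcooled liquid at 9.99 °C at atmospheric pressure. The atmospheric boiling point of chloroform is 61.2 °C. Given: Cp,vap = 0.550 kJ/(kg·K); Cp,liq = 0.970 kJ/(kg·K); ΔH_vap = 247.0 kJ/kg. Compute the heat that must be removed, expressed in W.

Q_c = 103000 W

vapour 95.8→61.2 °C: -19.03 kJ/kg
condensation at 61.2 °C: -247 kJ/kg
liquid 61.2→9.99 °C: -49.674 kJ/kg
Δh = -19.03 + -247 + -49.674 = -315.7 kJ/kg
Q = ṁ·Δh = 1171 kg/h × -315.7 kJ/kg = -369690 kJ/h
|Q| = 102.69 kW = 102690 W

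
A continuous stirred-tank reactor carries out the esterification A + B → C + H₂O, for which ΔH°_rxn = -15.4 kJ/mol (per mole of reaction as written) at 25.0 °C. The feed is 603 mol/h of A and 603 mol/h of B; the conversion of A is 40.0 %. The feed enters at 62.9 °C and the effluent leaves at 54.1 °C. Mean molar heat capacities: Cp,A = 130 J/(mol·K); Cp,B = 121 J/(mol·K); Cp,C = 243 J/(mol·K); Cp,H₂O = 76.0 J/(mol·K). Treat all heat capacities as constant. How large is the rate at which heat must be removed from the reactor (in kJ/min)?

Q_out = 76.2 kJ/min

Extent of reaction ξ = 0.400 × 603 = 241.2 mol/h
Reaction term: ξ·ΔH°_rxn = 241.2 × -15.4 = -3714.5 kJ/h
Sensible, feed 62.9→25 °C: -5736.3 kJ/h
Outlet flows (mol/h): A 361.8, B 361.8, C 241.2, H₂O 241.2
Sensible, products 25→54.1 °C: 4881.7 kJ/h
Q = ΔH = -4569.1 kJ/h = -1.2692 kW
Heat removed = 76.152 kJ/min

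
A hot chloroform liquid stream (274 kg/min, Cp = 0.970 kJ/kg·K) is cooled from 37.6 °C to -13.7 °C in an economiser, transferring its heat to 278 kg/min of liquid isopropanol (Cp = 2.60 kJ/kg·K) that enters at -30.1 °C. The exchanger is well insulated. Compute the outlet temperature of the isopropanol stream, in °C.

Heat released by hot stream: Q = 274 × 0.970 × (37.6 − -13.7) = 13635 kJ/min
Energy balance on cold side (adiabatic exchanger): Q = ṁ_c·Cp_c·(T_c,out − T_c,in)
T_c,out = -30.1 + 13635/(278 × 2.60) = -11.237 °C

T_c,out = -11.2 °C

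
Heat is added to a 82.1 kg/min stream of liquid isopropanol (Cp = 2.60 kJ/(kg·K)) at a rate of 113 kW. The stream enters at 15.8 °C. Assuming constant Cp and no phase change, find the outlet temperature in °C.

Q = 113 kW = 6780 kJ/min
ΔT = Q/(ṁ·Cp) = 6780/(82.1×2.60) = 31.762 K
T_out = 15.8 + 31.762 = 47.562 °C

T_out = 47.6 °C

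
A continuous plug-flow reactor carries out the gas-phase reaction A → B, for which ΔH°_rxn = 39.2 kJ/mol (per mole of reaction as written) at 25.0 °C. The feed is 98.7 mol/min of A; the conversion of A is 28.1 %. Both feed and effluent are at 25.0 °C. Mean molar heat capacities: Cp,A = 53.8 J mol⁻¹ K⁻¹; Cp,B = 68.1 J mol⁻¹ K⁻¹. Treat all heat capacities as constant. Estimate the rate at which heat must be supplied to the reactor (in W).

Extent of reaction ξ = 0.281 × 98.7 = 27.735 mol/min
Reaction term: ξ·ΔH°_rxn = 27.735 × 39.2 = 1087.2 kJ/min
Q = ΔH = 1087.2 kJ/min = 18.12 kW
Heat supplied = 18120 W

Q_in = 18100 W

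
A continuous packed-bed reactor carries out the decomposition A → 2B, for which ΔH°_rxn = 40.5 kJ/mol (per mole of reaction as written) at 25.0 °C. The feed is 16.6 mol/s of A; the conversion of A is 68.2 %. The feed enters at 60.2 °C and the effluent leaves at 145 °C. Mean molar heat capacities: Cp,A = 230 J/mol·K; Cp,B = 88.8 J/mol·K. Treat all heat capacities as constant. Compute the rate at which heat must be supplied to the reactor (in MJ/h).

Q_in = 2560 MJ/h

Extent of reaction ξ = 0.682 × 16.6 = 11.321 mol/s
Reaction term: ξ·ΔH°_rxn = 11.321 × 40.5 = 458.51 kJ/s
Sensible, feed 60.2→25 °C: -134.39 kJ/s
Outlet flows (mol/s): A 5.2788, B 22.642
Sensible, products 25→145 °C: 386.97 kJ/s
Q = ΔH = 711.09 kJ/s = 711.09 kW
Heat supplied = 2559.9 MJ/h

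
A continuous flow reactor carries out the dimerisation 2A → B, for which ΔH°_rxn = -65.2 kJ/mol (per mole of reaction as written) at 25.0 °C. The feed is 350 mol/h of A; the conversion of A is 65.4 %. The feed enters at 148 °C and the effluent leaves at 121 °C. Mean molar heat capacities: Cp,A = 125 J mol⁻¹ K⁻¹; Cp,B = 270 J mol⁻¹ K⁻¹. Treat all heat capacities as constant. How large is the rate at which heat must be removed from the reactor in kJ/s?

Extent of reaction ξ = 0.654 × 350 / 2 = 114.45 mol/h
Reaction term: ξ·ΔH°_rxn = 114.45 × -65.2 = -7462.1 kJ/h
Sensible, feed 148→25 °C: -5381.2 kJ/h
Outlet flows (mol/h): A 121.1, B 114.45
Sensible, products 25→121 °C: 4419.7 kJ/h
Q = ΔH = -8423.6 kJ/h = -2.3399 kW
Heat removed = 2.3399 kJ/s

Q_out = 2.34 kJ/s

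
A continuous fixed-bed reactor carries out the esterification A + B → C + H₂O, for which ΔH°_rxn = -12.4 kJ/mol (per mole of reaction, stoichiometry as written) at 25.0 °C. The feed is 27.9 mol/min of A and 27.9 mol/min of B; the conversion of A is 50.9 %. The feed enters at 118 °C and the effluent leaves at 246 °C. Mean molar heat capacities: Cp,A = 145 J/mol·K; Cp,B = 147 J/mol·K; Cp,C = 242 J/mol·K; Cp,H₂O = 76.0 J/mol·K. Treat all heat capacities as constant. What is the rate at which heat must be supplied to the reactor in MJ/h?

Extent of reaction ξ = 0.509 × 27.9 = 14.201 mol/min
Reaction term: ξ·ΔH°_rxn = 14.201 × -12.4 = -176.09 kJ/min
Sensible, feed 118→25 °C: -757.65 kJ/min
Outlet flows (mol/min): A 13.699, B 13.699, C 14.201, H₂O 14.201
Sensible, products 25→246 °C: 1882 kJ/min
Q = ΔH = 948.3 kJ/min = 15.805 kW
Heat supplied = 56.898 MJ/h

Q_in = 56.9 MJ/h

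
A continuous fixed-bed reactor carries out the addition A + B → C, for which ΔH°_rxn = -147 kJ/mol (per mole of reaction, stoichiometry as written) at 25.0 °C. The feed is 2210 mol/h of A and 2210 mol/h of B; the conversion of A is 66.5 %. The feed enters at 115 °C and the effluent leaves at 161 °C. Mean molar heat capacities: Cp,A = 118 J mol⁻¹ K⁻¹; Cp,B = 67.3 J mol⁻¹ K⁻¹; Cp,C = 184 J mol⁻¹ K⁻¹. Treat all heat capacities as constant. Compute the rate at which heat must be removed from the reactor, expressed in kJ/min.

Q_out = 3290 kJ/min

Extent of reaction ξ = 0.665 × 2210 = 1469.7 mol/h
Reaction term: ξ·ΔH°_rxn = 1469.7 × -147 = -216040 kJ/h
Sensible, feed 115→25 °C: -36856 kJ/h
Outlet flows (mol/h): A 740.35, B 740.35, C 1469.7
Sensible, products 25→161 °C: 55434 kJ/h
Q = ΔH = -197460 kJ/h = -54.85 kW
Heat removed = 3291 kJ/min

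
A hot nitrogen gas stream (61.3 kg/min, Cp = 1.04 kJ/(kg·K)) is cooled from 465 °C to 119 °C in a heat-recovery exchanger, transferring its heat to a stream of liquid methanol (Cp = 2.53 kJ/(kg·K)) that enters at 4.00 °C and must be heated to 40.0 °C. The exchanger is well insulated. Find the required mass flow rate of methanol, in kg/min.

ṁ_c = 242 kg/min

Heat released by hot stream: Q = 61.3 × 1.04 × (465 − 119) = 22058 kJ/min
Energy balance on cold side (adiabatic exchanger): Q = ṁ_c·Cp_c·(T_c,out − T_c,in)
ṁ_c = 22058 / [2.53 × (40.0 − 4.00)] = 242.18 kg/min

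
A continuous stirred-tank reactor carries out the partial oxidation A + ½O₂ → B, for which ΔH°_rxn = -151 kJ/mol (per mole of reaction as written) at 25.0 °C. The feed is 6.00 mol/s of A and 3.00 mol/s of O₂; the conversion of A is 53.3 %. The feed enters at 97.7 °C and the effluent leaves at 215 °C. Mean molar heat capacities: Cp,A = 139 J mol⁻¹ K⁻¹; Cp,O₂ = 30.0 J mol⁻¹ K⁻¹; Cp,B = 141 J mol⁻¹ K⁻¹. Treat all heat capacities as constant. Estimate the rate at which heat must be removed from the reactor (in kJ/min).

Q_out = 22900 kJ/min

Extent of reaction ξ = 0.533 × 6.00 = 3.198 mol/s
Reaction term: ξ·ΔH°_rxn = 3.198 × -151 = -482.9 kJ/s
Sensible, feed 97.7→25 °C: -67.175 kJ/s
Outlet flows (mol/s): A 2.802, O₂ 1.401, B 3.198
Sensible, products 25→215 °C: 167.66 kJ/s
Q = ΔH = -382.41 kJ/s = -382.41 kW
Heat removed = 22945 kJ/min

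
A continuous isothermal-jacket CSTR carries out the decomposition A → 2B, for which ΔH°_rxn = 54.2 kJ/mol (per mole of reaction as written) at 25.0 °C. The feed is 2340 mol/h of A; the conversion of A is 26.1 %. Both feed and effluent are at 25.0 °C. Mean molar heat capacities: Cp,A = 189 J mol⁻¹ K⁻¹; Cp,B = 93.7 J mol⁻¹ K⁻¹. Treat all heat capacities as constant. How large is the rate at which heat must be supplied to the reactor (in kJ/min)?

Q_in = 552 kJ/min

Extent of reaction ξ = 0.261 × 2340 = 610.74 mol/h
Reaction term: ξ·ΔH°_rxn = 610.74 × 54.2 = 33102 kJ/h
Q = ΔH = 33102 kJ/h = 9.195 kW
Heat supplied = 551.7 kJ/min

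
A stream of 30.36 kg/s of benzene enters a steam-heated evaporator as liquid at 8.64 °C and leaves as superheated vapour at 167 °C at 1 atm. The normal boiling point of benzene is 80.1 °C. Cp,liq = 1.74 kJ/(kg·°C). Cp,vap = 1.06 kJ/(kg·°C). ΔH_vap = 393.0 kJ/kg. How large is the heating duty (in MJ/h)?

liquid 8.64→80.1 °C: 124.34 kJ/kg
vaporisation at 80.1 °C: 393 kJ/kg
vapour 80.1→167 °C: 92.114 kJ/kg
Δh = 124.34 + 393 + 92.114 = 609.45 kJ/kg
Q = ṁ·Δh = 30.36 kg/s × 609.45 kJ/kg = 18503 kJ/s
|Q| = 18503 kW = 66611 MJ/h

Q = 66600 MJ/h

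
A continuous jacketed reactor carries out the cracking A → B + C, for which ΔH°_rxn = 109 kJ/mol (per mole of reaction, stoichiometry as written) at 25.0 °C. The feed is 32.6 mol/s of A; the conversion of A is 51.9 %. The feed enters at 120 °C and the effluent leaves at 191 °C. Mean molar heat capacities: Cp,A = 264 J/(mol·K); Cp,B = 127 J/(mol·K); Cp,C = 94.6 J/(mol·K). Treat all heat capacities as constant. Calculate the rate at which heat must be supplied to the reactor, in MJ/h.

Q_in = 8410 MJ/h

Extent of reaction ξ = 0.519 × 32.6 = 16.919 mol/s
Reaction term: ξ·ΔH°_rxn = 16.919 × 109 = 1844.2 kJ/s
Sensible, feed 120→25 °C: -817.61 kJ/s
Outlet flows (mol/s): A 15.681, B 16.919, C 16.919
Sensible, products 25→191 °C: 1309.6 kJ/s
Q = ΔH = 2336.2 kJ/s = 2336.2 kW
Heat supplied = 8410.3 MJ/h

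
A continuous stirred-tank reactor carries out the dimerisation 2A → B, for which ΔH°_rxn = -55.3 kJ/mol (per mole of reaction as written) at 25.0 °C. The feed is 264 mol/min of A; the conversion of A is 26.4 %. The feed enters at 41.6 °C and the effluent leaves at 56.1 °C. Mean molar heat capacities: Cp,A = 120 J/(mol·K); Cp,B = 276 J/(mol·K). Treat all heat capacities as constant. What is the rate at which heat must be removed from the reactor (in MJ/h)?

Extent of reaction ξ = 0.264 × 264 / 2 = 34.848 mol/min
Reaction term: ξ·ΔH°_rxn = 34.848 × -55.3 = -1927.1 kJ/min
Sensible, feed 41.6→25 °C: -525.89 kJ/min
Outlet flows (mol/min): A 194.3, B 34.848
Sensible, products 25→56.1 °C: 1024.3 kJ/min
Q = ΔH = -1428.7 kJ/min = -23.812 kW
Heat removed = 85.723 MJ/h

Q_out = 85.7 MJ/h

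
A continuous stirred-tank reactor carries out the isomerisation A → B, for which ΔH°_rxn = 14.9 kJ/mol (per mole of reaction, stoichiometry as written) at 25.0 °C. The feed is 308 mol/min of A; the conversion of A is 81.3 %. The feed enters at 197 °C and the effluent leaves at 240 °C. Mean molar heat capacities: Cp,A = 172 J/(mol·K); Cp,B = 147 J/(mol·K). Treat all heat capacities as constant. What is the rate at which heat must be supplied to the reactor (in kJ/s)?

Extent of reaction ξ = 0.813 × 308 = 250.4 mol/min
Reaction term: ξ·ΔH°_rxn = 250.4 × 14.9 = 3731 kJ/min
Sensible, feed 197→25 °C: -9111.9 kJ/min
Outlet flows (mol/min): A 57.596, B 250.4
Sensible, products 25→240 °C: 10044 kJ/min
Q = ΔH = 4663.1 kJ/min = 77.718 kW
Heat supplied = 77.718 kJ/s

Q_in = 77.7 kJ/s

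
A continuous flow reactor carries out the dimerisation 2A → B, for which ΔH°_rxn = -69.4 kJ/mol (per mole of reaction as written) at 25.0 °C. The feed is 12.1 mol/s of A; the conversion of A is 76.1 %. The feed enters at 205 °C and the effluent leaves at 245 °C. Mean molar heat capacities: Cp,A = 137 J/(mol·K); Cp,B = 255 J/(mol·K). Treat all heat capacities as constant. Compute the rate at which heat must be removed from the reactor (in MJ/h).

Extent of reaction ξ = 0.761 × 12.1 / 2 = 4.604 mol/s
Reaction term: ξ·ΔH°_rxn = 4.604 × -69.4 = -319.52 kJ/s
Sensible, feed 205→25 °C: -298.39 kJ/s
Outlet flows (mol/s): A 2.8919, B 4.604
Sensible, products 25→245 °C: 345.45 kJ/s
Q = ΔH = -272.46 kJ/s = -272.46 kW
Heat removed = 980.85 MJ/h

Q_out = 981 MJ/h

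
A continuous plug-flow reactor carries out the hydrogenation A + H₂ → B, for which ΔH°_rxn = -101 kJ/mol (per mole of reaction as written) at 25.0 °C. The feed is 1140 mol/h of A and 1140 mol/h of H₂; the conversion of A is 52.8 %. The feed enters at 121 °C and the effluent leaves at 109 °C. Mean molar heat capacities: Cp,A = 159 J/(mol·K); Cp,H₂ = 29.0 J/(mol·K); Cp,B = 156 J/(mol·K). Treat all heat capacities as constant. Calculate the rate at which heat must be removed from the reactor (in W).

Extent of reaction ξ = 0.528 × 1140 = 601.92 mol/h
Reaction term: ξ·ΔH°_rxn = 601.92 × -101 = -60794 kJ/h
Sensible, feed 121→25 °C: -20575 kJ/h
Outlet flows (mol/h): A 538.08, H₂ 538.08, B 601.92
Sensible, products 25→109 °C: 16385 kJ/h
Q = ΔH = -64984 kJ/h = -18.051 kW
Heat removed = 18051 W

Q_out = 18100 W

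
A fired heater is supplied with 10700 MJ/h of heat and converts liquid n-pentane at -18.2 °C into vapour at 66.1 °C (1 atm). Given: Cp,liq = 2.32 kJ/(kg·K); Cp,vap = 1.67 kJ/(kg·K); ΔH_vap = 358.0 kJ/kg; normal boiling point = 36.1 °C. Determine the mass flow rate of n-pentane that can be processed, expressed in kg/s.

ṁ = 5.57 kg/s

Δh = 2.32×(36.1−-18.2) + 358.0 + 1.67×(66.1−36.1) = 534.08 kJ/kg
Q = 10700 MJ/h = 2972.2 kJ/s = 2972.2 kJ/s
ṁ = Q/Δh = 2972.2 / 534.08 = 5.5652 kg/s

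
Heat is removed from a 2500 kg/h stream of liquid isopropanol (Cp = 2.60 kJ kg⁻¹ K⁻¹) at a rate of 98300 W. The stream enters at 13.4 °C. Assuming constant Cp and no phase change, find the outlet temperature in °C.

Q = 98300 W = 353880 kJ/h
ΔT = Q/(ṁ·Cp) = 353880/(2500×2.60) = 54.443 K
T_out = 13.4 − 54.443 = -41.043 °C

T_out = -41.0 °C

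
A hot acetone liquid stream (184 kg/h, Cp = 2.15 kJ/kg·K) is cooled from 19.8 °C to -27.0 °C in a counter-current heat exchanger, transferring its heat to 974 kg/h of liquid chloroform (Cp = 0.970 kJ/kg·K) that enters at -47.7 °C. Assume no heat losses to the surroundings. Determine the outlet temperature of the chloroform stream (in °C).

T_c,out = -28.1 °C

Heat released by hot stream: Q = 184 × 2.15 × (19.8 − -27.0) = 18514 kJ/h
Energy balance on cold side (adiabatic exchanger): Q = ṁ_c·Cp_c·(T_c,out − T_c,in)
T_c,out = -47.7 + 18514/(974 × 0.970) = -28.104 °C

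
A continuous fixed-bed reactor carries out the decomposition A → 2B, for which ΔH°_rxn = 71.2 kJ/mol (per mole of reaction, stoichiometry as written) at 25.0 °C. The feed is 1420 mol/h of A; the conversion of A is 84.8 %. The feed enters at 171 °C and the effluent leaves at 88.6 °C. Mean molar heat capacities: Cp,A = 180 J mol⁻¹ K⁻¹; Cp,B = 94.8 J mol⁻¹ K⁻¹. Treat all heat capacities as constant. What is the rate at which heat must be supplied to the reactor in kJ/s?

Extent of reaction ξ = 0.848 × 1420 = 1204.2 mol/h
Reaction term: ξ·ΔH°_rxn = 1204.2 × 71.2 = 85736 kJ/h
Sensible, feed 171→25 °C: -37318 kJ/h
Outlet flows (mol/h): A 215.84, B 2408.3
Sensible, products 25→88.6 °C: 16991 kJ/h
Q = ΔH = 65410 kJ/h = 18.169 kW
Heat supplied = 18.169 kJ/s

Q_in = 18.2 kJ/s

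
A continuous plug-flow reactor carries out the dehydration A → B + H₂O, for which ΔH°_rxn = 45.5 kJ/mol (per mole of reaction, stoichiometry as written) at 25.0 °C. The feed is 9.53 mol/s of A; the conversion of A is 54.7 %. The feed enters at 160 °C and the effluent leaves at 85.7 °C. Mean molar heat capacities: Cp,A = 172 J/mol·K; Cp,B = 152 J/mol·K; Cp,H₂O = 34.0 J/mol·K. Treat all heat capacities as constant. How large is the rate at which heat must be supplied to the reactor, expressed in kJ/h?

Extent of reaction ξ = 0.547 × 9.53 = 5.2129 mol/s
Reaction term: ξ·ΔH°_rxn = 5.2129 × 45.5 = 237.19 kJ/s
Sensible, feed 160→25 °C: -221.29 kJ/s
Outlet flows (mol/s): A 4.3171, B 5.2129, H₂O 5.2129
Sensible, products 25→85.7 °C: 103.93 kJ/s
Q = ΔH = 119.83 kJ/s = 119.83 kW
Heat supplied = 431380 kJ/h

Q_in = 431000 kJ/h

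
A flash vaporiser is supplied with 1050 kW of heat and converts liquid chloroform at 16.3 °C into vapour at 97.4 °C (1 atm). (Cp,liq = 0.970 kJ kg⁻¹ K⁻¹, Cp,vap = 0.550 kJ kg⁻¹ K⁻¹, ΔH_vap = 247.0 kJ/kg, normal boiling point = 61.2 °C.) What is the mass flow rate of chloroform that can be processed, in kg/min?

ṁ = 203 kg/min

Δh = 0.970×(61.2−16.3) + 247.0 + 0.550×(97.4−61.2) = 310.46 kJ/kg
Q = 1050 kW = 1050 kJ/s = 63000 kJ/min
ṁ = Q/Δh = 63000 / 310.46 = 202.92 kg/min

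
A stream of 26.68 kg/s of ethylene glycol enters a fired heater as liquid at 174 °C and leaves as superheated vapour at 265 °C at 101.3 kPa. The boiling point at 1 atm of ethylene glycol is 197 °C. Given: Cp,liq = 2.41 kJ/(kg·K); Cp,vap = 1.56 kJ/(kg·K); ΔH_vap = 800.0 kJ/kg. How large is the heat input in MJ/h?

Q = 92400 MJ/h

liquid 174→197 °C: 55.43 kJ/kg
vaporisation at 197 °C: 800 kJ/kg
vapour 197→265 °C: 106.08 kJ/kg
Δh = 55.43 + 800 + 106.08 = 961.51 kJ/kg
Q = ṁ·Δh = 26.68 kg/s × 961.51 kJ/kg = 25653 kJ/s
|Q| = 25653 kW = 92351 MJ/h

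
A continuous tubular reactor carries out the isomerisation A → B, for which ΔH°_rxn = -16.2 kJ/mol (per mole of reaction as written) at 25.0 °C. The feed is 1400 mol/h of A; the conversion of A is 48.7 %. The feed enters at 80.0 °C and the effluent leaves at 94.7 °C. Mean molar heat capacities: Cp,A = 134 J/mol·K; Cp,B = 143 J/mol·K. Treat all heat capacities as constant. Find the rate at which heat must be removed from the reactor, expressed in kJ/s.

Q_out = 2.18 kJ/s

Extent of reaction ξ = 0.487 × 1400 = 681.8 mol/h
Reaction term: ξ·ΔH°_rxn = 681.8 × -16.2 = -11045 kJ/h
Sensible, feed 80.0→25 °C: -10318 kJ/h
Outlet flows (mol/h): A 718.2, B 681.8
Sensible, products 25→94.7 °C: 13503 kJ/h
Q = ΔH = -7859.7 kJ/h = -2.1833 kW
Heat removed = 2.1833 kJ/s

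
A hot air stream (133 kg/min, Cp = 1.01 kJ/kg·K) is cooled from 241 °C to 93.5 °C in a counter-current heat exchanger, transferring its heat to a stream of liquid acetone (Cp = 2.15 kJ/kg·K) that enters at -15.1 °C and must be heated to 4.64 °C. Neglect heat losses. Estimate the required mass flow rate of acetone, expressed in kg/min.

Heat released by hot stream: Q = 133 × 1.01 × (241 − 93.5) = 19814 kJ/min
Energy balance on cold side (adiabatic exchanger): Q = ṁ_c·Cp_c·(T_c,out − T_c,in)
ṁ_c = 19814 / [2.15 × (4.64 − -15.1)] = 466.85 kg/min

ṁ_c = 467 kg/min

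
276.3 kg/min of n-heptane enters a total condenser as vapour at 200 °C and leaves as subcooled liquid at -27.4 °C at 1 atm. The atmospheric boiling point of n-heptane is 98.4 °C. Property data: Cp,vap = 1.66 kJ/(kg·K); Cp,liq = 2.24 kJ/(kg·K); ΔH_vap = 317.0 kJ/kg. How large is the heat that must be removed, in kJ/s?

vapour 200→98.4 °C: -168.66 kJ/kg
condensation at 98.4 °C: -317 kJ/kg
liquid 98.4→-27.4 °C: -281.79 kJ/kg
Δh = -168.66 + -317 + -281.79 = -767.45 kJ/kg
Q = ṁ·Δh = 276.3 kg/min × -767.45 kJ/kg = -212050 kJ/min
|Q| = 3534.1 kW

Q_c = 3530 kJ/s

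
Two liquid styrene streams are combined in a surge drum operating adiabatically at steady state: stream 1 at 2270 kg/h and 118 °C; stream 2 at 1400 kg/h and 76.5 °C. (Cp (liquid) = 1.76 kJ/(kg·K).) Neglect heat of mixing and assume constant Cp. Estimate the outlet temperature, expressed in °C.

T_out = 102 °C

No heat crosses the boundary, so H_out = H_in.
T_out = Σ ṁᵢCp,ᵢTᵢ / Σ ṁᵢCp,ᵢ
      = 659930 / 6459.2 = 102.17 °C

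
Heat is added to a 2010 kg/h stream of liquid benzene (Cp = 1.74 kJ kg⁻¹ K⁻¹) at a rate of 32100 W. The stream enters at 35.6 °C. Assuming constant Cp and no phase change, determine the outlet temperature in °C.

Q = 32100 W = 115560 kJ/h
ΔT = Q/(ṁ·Cp) = 115560/(2010×1.74) = 33.042 K
T_out = 35.6 + 33.042 = 68.642 °C

T_out = 68.6 °C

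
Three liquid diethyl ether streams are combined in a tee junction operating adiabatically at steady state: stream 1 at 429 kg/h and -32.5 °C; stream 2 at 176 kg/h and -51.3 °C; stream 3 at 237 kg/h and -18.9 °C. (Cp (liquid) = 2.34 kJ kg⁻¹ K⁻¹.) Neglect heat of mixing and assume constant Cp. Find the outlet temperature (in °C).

No heat crosses the boundary, so H_out = H_in.
T_out = Σ ṁᵢCp,ᵢTᵢ / Σ ṁᵢCp,ᵢ
      = -64234 / 1970.3 = -32.602 °C

T_out = -32.6 °C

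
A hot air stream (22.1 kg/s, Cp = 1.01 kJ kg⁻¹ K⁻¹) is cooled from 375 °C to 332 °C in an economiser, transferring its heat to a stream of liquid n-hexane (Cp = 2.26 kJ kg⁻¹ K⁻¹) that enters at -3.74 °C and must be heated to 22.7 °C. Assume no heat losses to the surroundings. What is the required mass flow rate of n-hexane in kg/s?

ṁ_c = 16.1 kg/s

Heat released by hot stream: Q = 22.1 × 1.01 × (375 − 332) = 959.8 kJ/s
Energy balance on cold side (adiabatic exchanger): Q = ṁ_c·Cp_c·(T_c,out − T_c,in)
ṁ_c = 959.8 / [2.26 × (22.7 − -3.74)] = 16.062 kg/s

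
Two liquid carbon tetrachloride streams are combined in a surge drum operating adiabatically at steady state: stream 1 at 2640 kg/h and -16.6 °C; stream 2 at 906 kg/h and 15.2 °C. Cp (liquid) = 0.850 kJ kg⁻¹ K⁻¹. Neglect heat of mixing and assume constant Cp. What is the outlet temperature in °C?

T_out = -8.48 °C

Energy balance with Q = 0: Σ ṁᵢCp,ᵢ(T_out − Tᵢ) = 0
T_out = Σ ṁᵢCp,ᵢTᵢ / Σ ṁᵢCp,ᵢ
      = -25545 / 3014.1 = -8.4751 °C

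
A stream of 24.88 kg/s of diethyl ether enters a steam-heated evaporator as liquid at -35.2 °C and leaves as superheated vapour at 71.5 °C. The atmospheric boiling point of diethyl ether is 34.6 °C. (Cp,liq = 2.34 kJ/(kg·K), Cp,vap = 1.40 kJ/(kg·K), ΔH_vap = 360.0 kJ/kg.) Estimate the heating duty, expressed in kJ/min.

Q = 858000 kJ/min

liquid -35.2→34.6 °C: 163.33 kJ/kg
vaporisation at 34.6 °C: 360 kJ/kg
vapour 34.6→71.5 °C: 51.66 kJ/kg
Δh = 163.33 + 360 + 51.66 = 574.99 kJ/kg
Q = ṁ·Δh = 24.88 kg/s × 574.99 kJ/kg = 14306 kJ/s
|Q| = 14306 kW = 858350 kJ/min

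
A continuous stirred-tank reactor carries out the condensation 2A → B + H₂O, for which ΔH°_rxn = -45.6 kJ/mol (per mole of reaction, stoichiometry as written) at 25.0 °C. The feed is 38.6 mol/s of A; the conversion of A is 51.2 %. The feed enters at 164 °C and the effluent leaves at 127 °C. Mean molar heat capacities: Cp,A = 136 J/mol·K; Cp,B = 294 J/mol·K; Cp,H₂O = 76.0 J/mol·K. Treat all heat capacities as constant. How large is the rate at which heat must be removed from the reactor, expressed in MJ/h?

Q_out = 1970 MJ/h

Extent of reaction ξ = 0.512 × 38.6 / 2 = 9.8816 mol/s
Reaction term: ξ·ΔH°_rxn = 9.8816 × -45.6 = -450.6 kJ/s
Sensible, feed 164→25 °C: -729.69 kJ/s
Outlet flows (mol/s): A 18.837, B 9.8816, H₂O 9.8816
Sensible, products 25→127 °C: 634.24 kJ/s
Q = ΔH = -546.06 kJ/s = -546.06 kW
Heat removed = 1965.8 MJ/h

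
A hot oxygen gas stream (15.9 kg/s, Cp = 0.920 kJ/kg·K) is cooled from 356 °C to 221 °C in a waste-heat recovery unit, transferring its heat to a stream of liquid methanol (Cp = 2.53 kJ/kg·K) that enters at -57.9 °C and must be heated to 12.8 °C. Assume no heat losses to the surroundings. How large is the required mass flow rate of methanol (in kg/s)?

ṁ_c = 11.0 kg/s

Heat released by hot stream: Q = 15.9 × 0.920 × (356 − 221) = 1974.8 kJ/s
Energy balance on cold side (adiabatic exchanger): Q = ṁ_c·Cp_c·(T_c,out − T_c,in)
ṁ_c = 1974.8 / [2.53 × (12.8 − -57.9)] = 11.04 kg/s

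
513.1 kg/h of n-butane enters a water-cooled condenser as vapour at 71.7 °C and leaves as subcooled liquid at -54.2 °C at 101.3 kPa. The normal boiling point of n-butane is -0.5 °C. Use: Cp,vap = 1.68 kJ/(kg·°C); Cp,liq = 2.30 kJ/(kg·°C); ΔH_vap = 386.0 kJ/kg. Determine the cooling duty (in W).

vapour 71.7→-0.5 °C: -121.3 kJ/kg
condensation at -0.5 °C: -386 kJ/kg
liquid -0.5→-54.2 °C: -123.51 kJ/kg
Δh = -121.3 + -386 + -123.51 = -630.81 kJ/kg
Q = ṁ·Δh = 513.1 kg/h × -630.81 kJ/kg = -323670 kJ/h
|Q| = 89.907 kW = 89907 W

Q_c = 89900 W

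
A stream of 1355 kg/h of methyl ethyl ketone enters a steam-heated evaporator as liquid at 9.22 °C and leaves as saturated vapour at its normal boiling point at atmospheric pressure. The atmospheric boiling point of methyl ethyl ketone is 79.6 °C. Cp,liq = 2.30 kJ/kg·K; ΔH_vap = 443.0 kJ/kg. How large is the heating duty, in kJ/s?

liquid 9.22→79.6 °C: 161.87 kJ/kg
vaporisation at 79.6 °C: 443 kJ/kg
Δh = 161.87 + 443 = 604.87 kJ/kg
Q = ṁ·Δh = 1355 kg/h × 604.87 kJ/kg = 819600 kJ/h
|Q| = 227.67 kW

Q = 228 kJ/s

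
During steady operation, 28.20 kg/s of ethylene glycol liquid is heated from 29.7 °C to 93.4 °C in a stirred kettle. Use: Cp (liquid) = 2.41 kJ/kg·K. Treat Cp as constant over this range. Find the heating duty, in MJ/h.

Q = ṁ·Cp·ΔT = 28.20 × 2.41 × (93.4 − 29.7) = 4329.2 kJ/s
Heating duty = 15585 MJ/h

Q = 15600 MJ/h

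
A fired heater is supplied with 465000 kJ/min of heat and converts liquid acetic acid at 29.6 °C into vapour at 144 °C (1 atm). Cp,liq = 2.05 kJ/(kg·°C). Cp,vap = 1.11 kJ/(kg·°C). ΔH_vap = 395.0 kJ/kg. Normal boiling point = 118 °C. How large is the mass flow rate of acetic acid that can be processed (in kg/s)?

Δh = 2.05×(118−29.6) + 395.0 + 1.11×(144−118) = 605.08 kJ/kg
Q = 465000 kJ/min = 7750 kJ/s = 7750 kJ/s
ṁ = Q/Δh = 7750 / 605.08 = 12.808 kg/s

ṁ = 12.8 kg/s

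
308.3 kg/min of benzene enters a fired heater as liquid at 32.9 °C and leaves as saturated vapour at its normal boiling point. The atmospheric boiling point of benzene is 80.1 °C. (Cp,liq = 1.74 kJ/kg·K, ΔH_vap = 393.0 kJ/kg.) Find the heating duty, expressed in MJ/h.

Q = 8790 MJ/h

liquid 32.9→80.1 °C: 82.128 kJ/kg
vaporisation at 80.1 °C: 393 kJ/kg
Δh = 82.128 + 393 = 475.13 kJ/kg
Q = ṁ·Δh = 308.3 kg/min × 475.13 kJ/kg = 146480 kJ/min
|Q| = 2441.4 kW = 8788.9 MJ/h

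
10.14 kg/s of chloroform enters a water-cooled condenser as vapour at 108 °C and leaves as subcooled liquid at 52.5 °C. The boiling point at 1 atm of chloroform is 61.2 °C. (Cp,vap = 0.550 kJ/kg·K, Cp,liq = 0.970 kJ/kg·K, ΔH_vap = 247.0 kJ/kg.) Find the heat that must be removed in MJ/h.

Q_c = 10300 MJ/h

vapour 108→61.2 °C: -25.74 kJ/kg
condensation at 61.2 °C: -247 kJ/kg
liquid 61.2→52.5 °C: -8.439 kJ/kg
Δh = -25.74 + -247 + -8.439 = -281.18 kJ/kg
Q = ṁ·Δh = 10.14 kg/s × -281.18 kJ/kg = -2851.2 kJ/s
|Q| = 2851.2 kW = 10264 MJ/h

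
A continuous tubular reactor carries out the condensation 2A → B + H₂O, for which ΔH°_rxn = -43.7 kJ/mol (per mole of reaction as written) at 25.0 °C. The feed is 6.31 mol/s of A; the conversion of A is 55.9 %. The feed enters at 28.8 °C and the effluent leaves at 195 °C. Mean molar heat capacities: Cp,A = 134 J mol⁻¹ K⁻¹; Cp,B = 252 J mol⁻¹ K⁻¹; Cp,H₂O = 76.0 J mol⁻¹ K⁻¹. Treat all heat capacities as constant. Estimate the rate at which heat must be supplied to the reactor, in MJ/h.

Extent of reaction ξ = 0.559 × 6.31 / 2 = 1.7636 mol/s
Reaction term: ξ·ΔH°_rxn = 1.7636 × -43.7 = -77.071 kJ/s
Sensible, feed 28.8→25 °C: -3.2131 kJ/s
Outlet flows (mol/s): A 2.7827, B 1.7636, H₂O 1.7636
Sensible, products 25→195 °C: 161.73 kJ/s
Q = ΔH = 81.447 kJ/s = 81.447 kW
Heat supplied = 293.21 MJ/h

Q_in = 293 MJ/h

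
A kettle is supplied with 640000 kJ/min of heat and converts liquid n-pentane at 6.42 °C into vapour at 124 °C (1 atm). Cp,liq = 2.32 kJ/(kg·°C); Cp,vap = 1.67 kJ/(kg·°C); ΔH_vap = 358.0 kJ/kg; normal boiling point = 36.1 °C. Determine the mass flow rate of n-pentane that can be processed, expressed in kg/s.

Δh = 2.32×(36.1−6.42) + 358.0 + 1.67×(124−36.1) = 573.65 kJ/kg
Q = 640000 kJ/min = 10667 kJ/s = 10667 kJ/s
ṁ = Q/Δh = 10667 / 573.65 = 18.594 kg/s

ṁ = 18.6 kg/s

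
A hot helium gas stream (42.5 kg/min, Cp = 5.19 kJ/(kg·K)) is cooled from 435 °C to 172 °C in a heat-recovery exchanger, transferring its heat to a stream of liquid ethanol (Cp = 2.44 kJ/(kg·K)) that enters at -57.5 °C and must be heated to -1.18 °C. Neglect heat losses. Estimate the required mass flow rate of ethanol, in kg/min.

ṁ_c = 422 kg/min

Heat released by hot stream: Q = 42.5 × 5.19 × (435 − 172) = 58011 kJ/min
Energy balance on cold side (adiabatic exchanger): Q = ṁ_c·Cp_c·(T_c,out − T_c,in)
ṁ_c = 58011 / [2.44 × (-1.18 − -57.5)] = 422.14 kg/min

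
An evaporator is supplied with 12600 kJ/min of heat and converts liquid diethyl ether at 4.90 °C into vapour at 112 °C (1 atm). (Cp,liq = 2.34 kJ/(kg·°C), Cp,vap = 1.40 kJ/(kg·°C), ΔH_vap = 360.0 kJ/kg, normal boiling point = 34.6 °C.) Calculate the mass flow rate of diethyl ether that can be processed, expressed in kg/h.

Δh = 2.34×(34.6−4.90) + 360.0 + 1.40×(112−34.6) = 537.86 kJ/kg
Q = 12600 kJ/min = 210 kJ/s = 756000 kJ/h
ṁ = Q/Δh = 756000 / 537.86 = 1405.6 kg/h

ṁ = 1410 kg/h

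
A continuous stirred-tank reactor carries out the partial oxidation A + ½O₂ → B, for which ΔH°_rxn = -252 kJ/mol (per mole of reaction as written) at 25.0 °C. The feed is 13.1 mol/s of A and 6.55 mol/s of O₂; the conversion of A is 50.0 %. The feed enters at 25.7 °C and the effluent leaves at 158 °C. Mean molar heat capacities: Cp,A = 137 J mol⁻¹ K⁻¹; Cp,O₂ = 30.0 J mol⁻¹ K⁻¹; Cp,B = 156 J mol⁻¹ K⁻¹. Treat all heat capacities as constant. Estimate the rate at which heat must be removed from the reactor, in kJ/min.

Q_out = 83000 kJ/min

Extent of reaction ξ = 0.500 × 13.1 = 6.55 mol/s
Reaction term: ξ·ΔH°_rxn = 6.55 × -252 = -1650.6 kJ/s
Sensible, feed 25.7→25 °C: -1.3938 kJ/s
Outlet flows (mol/s): A 6.55, O₂ 3.275, B 6.55
Sensible, products 25→158 °C: 268.31 kJ/s
Q = ΔH = -1383.7 kJ/s = -1383.7 kW
Heat removed = 83021 kJ/min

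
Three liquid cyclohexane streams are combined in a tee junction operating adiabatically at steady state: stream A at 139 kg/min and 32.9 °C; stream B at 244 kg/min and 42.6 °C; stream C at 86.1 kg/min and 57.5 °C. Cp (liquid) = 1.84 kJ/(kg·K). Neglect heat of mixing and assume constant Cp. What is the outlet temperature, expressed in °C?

T_out = 42.5 °C

Adiabatic, steady state ⇒ Σ ṁᵢCp,ᵢ(T_out − Tᵢ) = 0
T_out = Σ ṁᵢCp,ᵢTᵢ / Σ ṁᵢCp,ᵢ
      = 36650 / 863.14 = 42.461 °C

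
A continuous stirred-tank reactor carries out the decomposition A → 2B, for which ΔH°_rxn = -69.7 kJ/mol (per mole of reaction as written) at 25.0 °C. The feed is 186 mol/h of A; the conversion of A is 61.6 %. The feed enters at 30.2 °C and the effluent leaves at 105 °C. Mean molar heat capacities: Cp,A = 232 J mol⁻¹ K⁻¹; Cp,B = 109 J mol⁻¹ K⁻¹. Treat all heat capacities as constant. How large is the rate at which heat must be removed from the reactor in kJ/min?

Q_out = 81.4 kJ/min

Extent of reaction ξ = 0.616 × 186 = 114.58 mol/h
Reaction term: ξ·ΔH°_rxn = 114.58 × -69.7 = -7985.9 kJ/h
Sensible, feed 30.2→25 °C: -224.39 kJ/h
Outlet flows (mol/h): A 71.424, B 229.15
Sensible, products 25→105 °C: 3323.8 kJ/h
Q = ΔH = -4886.5 kJ/h = -1.3574 kW
Heat removed = 81.442 kJ/min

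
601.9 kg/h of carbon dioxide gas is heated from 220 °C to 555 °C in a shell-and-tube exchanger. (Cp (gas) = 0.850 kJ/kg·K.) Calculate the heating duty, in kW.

Q = 47.6 kW

Q = ṁ·Cp·ΔT = 601.9 × 0.850 × (555 − 220) = 171390 kJ/h
Converting: 171390 / 3600 s = 47.609 kW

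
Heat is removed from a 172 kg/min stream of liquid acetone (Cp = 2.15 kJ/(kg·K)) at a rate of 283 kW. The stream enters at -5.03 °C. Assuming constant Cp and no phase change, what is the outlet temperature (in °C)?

T_out = -50.9 °C

Q = 283 kW = 16980 kJ/min
ΔT = Q/(ṁ·Cp) = 16980/(172×2.15) = 45.917 K
T_out = -5.03 − 45.917 = -50.947 °C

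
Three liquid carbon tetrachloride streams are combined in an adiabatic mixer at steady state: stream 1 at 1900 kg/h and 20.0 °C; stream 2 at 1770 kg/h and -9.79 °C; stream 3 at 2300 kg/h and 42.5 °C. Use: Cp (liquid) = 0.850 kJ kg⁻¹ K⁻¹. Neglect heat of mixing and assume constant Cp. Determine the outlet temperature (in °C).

Energy balance with Q = 0: Σ ṁᵢCp,ᵢ(T_out − Tᵢ) = 0
T_out = Σ ṁᵢCp,ᵢTᵢ / Σ ṁᵢCp,ᵢ
      = 100660 / 5074.5 = 19.836 °C

T_out = 19.8 °C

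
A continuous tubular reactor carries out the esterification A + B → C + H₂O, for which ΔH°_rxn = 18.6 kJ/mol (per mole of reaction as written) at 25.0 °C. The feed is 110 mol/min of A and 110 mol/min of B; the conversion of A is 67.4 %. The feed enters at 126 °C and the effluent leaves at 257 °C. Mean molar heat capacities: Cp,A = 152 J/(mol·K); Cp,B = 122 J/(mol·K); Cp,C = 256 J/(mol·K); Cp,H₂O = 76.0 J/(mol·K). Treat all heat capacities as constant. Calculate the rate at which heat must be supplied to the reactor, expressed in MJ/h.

Extent of reaction ξ = 0.674 × 110 = 74.14 mol/min
Reaction term: ξ·ΔH°_rxn = 74.14 × 18.6 = 1379 kJ/min
Sensible, feed 126→25 °C: -3044.1 kJ/min
Outlet flows (mol/min): A 35.86, B 35.86, C 74.14, H₂O 74.14
Sensible, products 25→257 °C: 7990.1 kJ/min
Q = ΔH = 6325 kJ/min = 105.42 kW
Heat supplied = 379.5 MJ/h

Q_in = 379 MJ/h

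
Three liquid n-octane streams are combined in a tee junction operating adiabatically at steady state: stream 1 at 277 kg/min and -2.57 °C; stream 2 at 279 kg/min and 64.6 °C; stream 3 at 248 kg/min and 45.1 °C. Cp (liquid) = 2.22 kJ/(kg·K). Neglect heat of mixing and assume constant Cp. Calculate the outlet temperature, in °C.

No heat crosses the boundary, so H_out = H_in.
T_out = Σ ṁᵢCp,ᵢTᵢ / Σ ṁᵢCp,ᵢ
      = 63262 / 1784.9 = 35.443 °C

T_out = 35.4 °C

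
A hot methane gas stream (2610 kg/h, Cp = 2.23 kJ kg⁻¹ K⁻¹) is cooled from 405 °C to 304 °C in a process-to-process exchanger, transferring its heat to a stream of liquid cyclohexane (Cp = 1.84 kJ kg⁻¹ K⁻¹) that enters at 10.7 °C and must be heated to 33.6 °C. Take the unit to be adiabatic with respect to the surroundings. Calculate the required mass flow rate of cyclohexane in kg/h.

Heat released by hot stream: Q = 2610 × 2.23 × (405 − 304) = 587850 kJ/h
Energy balance on cold side (adiabatic exchanger): Q = ṁ_c·Cp_c·(T_c,out − T_c,in)
ṁ_c = 587850 / [1.84 × (33.6 − 10.7)] = 13951 kg/h

ṁ_c = 14000 kg/h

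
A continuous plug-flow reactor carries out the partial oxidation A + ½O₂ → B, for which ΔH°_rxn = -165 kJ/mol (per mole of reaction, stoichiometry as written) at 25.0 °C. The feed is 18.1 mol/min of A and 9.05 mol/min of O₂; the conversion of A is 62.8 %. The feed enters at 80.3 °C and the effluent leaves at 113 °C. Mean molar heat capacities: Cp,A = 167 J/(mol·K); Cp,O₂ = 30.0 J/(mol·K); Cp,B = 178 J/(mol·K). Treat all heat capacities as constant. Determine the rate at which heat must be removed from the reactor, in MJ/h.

Extent of reaction ξ = 0.628 × 18.1 = 11.367 mol/min
Reaction term: ξ·ΔH°_rxn = 11.367 × -165 = -1875.5 kJ/min
Sensible, feed 80.3→25 °C: -182.17 kJ/min
Outlet flows (mol/min): A 6.7332, O₂ 3.3666, B 11.367
Sensible, products 25→113 °C: 285.89 kJ/min
Q = ΔH = -1771.8 kJ/min = -29.53 kW
Heat removed = 106.31 MJ/h

Q_out = 106 MJ/h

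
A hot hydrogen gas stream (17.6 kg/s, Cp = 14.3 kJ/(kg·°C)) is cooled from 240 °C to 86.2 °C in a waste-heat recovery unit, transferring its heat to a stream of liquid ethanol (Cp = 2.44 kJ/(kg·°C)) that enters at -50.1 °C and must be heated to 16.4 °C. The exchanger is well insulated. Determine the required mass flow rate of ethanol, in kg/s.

ṁ_c = 239 kg/s

Heat released by hot stream: Q = 17.6 × 14.3 × (240 − 86.2) = 38708 kJ/s
Energy balance on cold side (adiabatic exchanger): Q = ṁ_c·Cp_c·(T_c,out − T_c,in)
ṁ_c = 38708 / [2.44 × (16.4 − -50.1)] = 238.56 kg/s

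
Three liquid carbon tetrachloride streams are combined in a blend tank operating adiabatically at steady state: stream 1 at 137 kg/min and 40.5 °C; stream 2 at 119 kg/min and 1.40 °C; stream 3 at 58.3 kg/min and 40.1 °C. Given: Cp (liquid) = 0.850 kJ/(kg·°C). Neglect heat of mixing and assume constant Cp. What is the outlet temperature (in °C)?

T_out = 25.6 °C

No heat crosses the boundary, so H_out = H_in.
T_out = Σ ṁᵢCp,ᵢTᵢ / Σ ṁᵢCp,ᵢ
      = 6845 / 267.15 = 25.622 °C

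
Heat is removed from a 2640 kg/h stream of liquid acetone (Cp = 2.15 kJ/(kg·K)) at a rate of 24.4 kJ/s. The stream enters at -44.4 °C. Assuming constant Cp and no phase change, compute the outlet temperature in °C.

Q = 24.4 kJ/s = 87840 kJ/h
ΔT = Q/(ṁ·Cp) = 87840/(2640×2.15) = 15.476 K
T_out = -44.4 − 15.476 = -59.876 °C

T_out = -59.9 °C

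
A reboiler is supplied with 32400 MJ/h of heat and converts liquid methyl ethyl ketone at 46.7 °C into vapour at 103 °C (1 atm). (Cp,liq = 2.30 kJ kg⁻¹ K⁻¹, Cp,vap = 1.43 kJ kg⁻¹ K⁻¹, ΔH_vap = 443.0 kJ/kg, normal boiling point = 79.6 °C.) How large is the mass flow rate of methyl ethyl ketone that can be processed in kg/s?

ṁ = 16.3 kg/s

Δh = 2.30×(79.6−46.7) + 443.0 + 1.43×(103−79.6) = 552.13 kJ/kg
Q = 32400 MJ/h = 9000 kJ/s = 9000 kJ/s
ṁ = Q/Δh = 9000 / 552.13 = 16.3 kg/s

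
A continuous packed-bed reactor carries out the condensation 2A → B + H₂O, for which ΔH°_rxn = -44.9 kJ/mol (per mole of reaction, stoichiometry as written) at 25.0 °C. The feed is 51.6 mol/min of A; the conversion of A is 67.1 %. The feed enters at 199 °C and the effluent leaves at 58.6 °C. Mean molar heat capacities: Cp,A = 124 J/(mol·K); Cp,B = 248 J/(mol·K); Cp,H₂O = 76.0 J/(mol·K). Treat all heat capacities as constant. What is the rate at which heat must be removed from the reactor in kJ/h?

Q_out = 97900 kJ/h

Extent of reaction ξ = 0.671 × 51.6 / 2 = 17.312 mol/min
Reaction term: ξ·ΔH°_rxn = 17.312 × -44.9 = -777.3 kJ/min
Sensible, feed 199→25 °C: -1113.3 kJ/min
Outlet flows (mol/min): A 16.976, B 17.312, H₂O 17.312
Sensible, products 25→58.6 °C: 259.19 kJ/min
Q = ΔH = -1631.4 kJ/min = -27.19 kW
Heat removed = 97886 kJ/h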